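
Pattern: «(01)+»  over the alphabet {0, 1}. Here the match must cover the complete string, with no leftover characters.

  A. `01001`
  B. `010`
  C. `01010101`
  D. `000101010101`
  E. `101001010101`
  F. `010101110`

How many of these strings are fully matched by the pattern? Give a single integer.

A → no match
B → no match — must end with `01`
C → match
D → no match — must start with `01`
E → no match — must start with `01`
F → no match — must end with `01`
Total matched: 1

1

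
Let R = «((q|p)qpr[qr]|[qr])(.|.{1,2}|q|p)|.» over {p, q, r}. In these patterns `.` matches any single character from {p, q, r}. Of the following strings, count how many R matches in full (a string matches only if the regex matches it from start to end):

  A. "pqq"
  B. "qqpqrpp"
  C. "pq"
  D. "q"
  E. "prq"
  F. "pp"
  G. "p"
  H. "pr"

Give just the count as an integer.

2

A → no match
B → no match
C → no match
D → match
E → no match
F → no match
G → match
H → no match
Total matched: 2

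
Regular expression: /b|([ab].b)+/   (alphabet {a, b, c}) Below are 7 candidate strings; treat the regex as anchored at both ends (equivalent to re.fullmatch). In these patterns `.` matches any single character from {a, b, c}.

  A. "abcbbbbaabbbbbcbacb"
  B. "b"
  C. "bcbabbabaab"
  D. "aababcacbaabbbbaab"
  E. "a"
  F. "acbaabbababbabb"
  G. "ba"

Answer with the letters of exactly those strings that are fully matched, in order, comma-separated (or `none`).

A → no match
B → match
C → no match
D → no match
E → no match — must end with "b"
F → match
G → no match — must end with "b"

B, F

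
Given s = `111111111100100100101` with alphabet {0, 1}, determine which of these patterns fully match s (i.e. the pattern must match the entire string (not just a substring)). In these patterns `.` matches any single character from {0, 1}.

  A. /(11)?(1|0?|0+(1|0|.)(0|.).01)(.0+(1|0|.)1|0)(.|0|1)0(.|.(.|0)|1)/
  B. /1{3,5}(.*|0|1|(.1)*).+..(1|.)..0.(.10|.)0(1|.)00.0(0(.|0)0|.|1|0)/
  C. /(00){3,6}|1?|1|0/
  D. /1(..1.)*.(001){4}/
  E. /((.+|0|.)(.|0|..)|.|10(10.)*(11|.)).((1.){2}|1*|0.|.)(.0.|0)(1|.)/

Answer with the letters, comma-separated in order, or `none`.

B, E

A → no match
B → match
C → no match
D → no match — must end with `001`
E → match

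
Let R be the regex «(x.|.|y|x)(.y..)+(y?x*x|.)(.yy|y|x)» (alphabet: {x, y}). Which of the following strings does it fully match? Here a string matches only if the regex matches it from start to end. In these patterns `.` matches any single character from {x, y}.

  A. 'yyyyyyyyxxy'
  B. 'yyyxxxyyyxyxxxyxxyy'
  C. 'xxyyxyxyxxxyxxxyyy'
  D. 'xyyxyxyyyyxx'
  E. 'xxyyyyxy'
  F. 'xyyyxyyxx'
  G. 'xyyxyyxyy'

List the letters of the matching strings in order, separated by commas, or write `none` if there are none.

A → match
B → match
C → match
D → match
E → match
F → match
G → match

A, B, C, D, E, F, G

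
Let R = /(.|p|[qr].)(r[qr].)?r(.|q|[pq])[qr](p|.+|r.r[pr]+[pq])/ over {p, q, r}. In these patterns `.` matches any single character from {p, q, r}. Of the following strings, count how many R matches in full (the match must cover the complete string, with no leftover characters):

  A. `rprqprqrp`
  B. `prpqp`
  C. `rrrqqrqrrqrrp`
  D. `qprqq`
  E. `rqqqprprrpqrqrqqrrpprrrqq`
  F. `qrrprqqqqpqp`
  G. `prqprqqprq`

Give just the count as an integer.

5

A → match
B → match
C → match
D → no match
E → no match
F → match
G → match
Total matched: 5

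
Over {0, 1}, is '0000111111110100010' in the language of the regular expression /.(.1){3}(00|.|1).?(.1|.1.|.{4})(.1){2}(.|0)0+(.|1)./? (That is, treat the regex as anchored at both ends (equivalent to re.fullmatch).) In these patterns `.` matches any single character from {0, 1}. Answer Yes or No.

No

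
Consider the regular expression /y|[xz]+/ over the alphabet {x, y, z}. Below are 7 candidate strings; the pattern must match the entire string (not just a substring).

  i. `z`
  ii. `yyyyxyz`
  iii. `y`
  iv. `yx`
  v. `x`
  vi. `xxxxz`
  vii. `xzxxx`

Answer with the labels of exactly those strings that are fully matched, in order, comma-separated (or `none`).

i, iii, v, vi, vii

i → match
ii → no match
iii → match
iv → no match
v → match
vi → match
vii → match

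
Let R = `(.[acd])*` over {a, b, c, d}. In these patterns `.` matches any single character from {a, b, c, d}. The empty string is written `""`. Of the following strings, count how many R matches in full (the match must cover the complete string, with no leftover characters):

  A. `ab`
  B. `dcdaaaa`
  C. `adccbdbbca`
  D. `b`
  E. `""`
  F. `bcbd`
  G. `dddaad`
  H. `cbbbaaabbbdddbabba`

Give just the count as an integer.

3

A → no match
B → no match
C → no match
D → no match
E → match
F → match
G → match
H → no match
Total matched: 3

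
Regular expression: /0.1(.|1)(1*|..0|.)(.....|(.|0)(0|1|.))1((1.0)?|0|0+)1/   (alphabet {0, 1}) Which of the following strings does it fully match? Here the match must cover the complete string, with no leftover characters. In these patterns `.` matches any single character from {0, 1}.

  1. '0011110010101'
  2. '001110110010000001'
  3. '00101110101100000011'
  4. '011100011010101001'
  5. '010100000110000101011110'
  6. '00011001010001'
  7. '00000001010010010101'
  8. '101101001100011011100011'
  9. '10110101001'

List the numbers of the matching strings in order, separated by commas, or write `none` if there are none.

1 → match
2 → match
3 → no match
4 → no match
5 → no match — must end with '1'
6 → no match
7 → no match
8 → no match — must start with '0'
9 → no match — must start with '0'

1, 2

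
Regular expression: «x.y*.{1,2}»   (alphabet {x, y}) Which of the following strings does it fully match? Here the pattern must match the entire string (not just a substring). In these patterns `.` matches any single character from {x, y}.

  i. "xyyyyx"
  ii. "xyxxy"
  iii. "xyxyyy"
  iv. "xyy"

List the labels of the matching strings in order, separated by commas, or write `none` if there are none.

i, iv

i → match
ii → no match
iii → no match
iv → match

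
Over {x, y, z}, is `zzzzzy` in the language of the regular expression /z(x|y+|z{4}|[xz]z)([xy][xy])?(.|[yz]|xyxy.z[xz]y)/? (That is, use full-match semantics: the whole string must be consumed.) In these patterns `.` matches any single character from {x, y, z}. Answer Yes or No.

Yes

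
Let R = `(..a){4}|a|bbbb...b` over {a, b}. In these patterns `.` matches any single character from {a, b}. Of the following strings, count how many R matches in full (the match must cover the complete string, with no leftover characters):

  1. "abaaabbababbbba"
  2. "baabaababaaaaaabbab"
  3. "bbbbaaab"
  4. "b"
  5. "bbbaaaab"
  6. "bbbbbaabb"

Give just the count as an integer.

1 → no match
2 → no match
3 → match
4 → no match
5 → no match
6 → no match
Total matched: 1

1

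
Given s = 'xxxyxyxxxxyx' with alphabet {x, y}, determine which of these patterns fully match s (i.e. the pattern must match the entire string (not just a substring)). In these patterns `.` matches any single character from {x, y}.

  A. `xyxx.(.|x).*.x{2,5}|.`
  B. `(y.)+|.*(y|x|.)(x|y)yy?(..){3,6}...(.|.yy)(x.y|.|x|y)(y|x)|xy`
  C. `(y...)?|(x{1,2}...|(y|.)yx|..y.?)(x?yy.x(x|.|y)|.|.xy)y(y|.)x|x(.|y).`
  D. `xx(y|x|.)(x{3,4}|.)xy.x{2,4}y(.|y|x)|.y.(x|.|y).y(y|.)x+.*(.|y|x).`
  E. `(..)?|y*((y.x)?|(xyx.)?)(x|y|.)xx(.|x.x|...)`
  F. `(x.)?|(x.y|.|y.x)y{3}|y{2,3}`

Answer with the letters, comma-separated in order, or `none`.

A → no match
B → no match
C → no match
D → match
E → no match
F → no match

D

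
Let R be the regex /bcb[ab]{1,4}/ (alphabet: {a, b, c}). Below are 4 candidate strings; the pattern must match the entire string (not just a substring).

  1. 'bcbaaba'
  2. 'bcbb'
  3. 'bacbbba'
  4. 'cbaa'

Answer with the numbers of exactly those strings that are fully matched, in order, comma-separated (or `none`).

1, 2

1 → match
2 → match
3 → no match — must start with 'bcb'
4 → no match — must start with 'bcb'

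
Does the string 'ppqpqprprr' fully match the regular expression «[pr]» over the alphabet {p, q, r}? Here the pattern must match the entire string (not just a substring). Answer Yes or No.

No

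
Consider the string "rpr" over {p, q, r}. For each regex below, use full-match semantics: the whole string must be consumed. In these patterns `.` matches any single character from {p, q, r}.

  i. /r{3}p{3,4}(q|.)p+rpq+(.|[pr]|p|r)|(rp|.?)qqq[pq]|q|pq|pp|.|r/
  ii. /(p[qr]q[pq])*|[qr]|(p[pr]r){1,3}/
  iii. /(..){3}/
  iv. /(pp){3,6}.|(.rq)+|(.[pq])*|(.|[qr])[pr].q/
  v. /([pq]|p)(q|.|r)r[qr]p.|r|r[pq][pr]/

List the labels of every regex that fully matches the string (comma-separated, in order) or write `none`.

v

i → no match
ii → no match
iii → no match
iv → no match
v → match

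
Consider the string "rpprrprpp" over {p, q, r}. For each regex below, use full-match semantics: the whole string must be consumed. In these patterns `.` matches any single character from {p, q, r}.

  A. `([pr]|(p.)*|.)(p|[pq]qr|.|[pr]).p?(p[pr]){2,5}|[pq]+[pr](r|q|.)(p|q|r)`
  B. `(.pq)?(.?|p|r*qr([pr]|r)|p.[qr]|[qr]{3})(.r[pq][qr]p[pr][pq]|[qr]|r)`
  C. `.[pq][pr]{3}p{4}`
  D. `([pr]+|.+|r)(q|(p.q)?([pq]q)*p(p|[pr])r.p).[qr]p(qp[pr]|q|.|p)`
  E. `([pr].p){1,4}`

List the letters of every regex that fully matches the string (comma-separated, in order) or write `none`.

E

A → no match
B → no match
C → no match
D → no match
E → match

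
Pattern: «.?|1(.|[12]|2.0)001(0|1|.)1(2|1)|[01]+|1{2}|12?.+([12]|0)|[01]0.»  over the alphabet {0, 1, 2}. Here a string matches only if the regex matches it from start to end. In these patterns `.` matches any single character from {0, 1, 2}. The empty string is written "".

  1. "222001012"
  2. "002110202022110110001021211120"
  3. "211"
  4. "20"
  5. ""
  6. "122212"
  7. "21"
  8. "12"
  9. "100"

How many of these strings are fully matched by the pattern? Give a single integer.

3

1 → no match
2 → no match
3 → no match
4 → no match
5 → match
6 → match
7 → no match
8 → no match
9 → match
Total matched: 3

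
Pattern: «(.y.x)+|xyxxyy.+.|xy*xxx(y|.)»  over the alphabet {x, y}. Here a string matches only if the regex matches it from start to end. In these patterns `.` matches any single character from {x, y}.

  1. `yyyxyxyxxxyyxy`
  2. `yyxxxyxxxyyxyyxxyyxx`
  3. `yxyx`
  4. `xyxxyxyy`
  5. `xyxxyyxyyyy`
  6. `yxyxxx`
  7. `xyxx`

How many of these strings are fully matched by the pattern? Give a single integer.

1 → no match
2 → match
3 → no match
4 → no match
5 → match
6 → no match
7 → match
Total matched: 3

3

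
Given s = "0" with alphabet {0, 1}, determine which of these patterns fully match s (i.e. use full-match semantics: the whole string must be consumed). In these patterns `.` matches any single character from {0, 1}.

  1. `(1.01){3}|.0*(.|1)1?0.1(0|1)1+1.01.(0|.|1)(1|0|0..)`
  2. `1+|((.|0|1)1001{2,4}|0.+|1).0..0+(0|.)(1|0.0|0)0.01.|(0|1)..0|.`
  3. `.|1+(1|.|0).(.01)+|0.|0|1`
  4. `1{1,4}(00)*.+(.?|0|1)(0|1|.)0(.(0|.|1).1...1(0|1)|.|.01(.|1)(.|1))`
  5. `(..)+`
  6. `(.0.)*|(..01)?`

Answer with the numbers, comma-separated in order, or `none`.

2, 3

1 → no match
2 → match
3 → match
4 → no match — must start with "1"
5 → no match
6 → no match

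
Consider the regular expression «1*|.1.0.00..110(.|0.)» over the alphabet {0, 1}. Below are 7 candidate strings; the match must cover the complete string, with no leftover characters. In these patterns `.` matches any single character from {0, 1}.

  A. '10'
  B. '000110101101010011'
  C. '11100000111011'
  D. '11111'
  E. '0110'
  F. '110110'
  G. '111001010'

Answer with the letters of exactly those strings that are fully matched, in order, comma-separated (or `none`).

D

A → no match
B → no match
C → no match
D → match
E → no match
F → no match
G → no match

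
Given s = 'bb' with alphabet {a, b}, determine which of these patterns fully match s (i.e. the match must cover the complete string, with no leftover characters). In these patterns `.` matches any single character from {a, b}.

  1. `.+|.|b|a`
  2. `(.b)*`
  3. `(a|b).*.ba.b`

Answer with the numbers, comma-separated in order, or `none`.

1, 2

1 → match
2 → match
3 → no match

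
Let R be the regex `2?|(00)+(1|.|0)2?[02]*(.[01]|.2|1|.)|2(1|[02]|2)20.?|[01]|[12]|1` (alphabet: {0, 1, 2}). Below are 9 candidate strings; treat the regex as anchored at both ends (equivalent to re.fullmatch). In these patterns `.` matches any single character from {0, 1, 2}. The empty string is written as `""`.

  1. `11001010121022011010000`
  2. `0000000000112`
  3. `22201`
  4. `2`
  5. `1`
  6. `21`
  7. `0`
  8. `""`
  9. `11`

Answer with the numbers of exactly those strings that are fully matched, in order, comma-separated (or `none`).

2, 3, 4, 5, 7, 8

1 → no match
2 → match
3. `22201` → match
4. `2` → match
5. `1` → match
6. `21` → no match
7. `0` → match
8. `""` → match
9. `11` → no match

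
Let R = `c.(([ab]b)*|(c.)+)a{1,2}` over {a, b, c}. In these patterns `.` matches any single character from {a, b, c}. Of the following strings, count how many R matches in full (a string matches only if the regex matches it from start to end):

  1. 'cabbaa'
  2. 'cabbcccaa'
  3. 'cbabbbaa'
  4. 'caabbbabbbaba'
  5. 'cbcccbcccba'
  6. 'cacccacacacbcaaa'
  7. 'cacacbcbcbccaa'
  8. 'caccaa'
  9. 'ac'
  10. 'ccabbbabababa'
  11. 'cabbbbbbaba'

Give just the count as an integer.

1 → match
2 → no match
3 → match
4 → match
5 → match
6 → match
7 → match
8 → match
9 → no match — must start with 'c'
10 → match
11 → match
Total matched: 9

9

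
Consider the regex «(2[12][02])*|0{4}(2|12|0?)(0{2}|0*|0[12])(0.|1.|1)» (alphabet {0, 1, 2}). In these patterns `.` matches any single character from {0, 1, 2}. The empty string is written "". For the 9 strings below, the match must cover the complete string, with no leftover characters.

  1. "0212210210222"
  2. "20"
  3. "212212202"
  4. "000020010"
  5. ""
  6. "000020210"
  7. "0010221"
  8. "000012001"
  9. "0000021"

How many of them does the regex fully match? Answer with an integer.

5

1 → no match
2 → no match
3 → no match
4 → match
5 → match
6 → match
7 → no match
8 → match
9 → match
Total matched: 5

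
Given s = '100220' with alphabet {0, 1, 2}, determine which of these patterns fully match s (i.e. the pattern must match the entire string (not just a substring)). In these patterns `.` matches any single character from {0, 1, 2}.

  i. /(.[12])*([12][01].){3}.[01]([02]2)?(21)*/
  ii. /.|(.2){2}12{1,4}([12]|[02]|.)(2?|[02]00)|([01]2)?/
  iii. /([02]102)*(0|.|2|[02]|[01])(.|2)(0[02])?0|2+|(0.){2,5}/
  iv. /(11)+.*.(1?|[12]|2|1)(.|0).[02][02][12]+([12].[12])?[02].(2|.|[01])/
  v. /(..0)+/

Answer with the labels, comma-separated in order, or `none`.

v

i → no match
ii → no match
iii → no match
iv → no match — must start with '11'
v → match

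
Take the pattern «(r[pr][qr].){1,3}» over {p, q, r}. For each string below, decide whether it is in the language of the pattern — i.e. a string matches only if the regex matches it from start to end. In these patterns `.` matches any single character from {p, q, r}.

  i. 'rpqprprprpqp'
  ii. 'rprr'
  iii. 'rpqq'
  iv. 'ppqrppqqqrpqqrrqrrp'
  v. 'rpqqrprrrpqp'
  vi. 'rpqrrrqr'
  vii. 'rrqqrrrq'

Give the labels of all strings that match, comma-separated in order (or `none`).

i. 'rpqprprprpqp' → match
ii. 'rprr' → match
iii. 'rpqq' → match
iv → no match — must start with 'r'
v. 'rpqqrprrrpqp' → match
vi. 'rpqrrrqr' → match
vii. 'rrqqrrrq' → match

i, ii, iii, v, vi, vii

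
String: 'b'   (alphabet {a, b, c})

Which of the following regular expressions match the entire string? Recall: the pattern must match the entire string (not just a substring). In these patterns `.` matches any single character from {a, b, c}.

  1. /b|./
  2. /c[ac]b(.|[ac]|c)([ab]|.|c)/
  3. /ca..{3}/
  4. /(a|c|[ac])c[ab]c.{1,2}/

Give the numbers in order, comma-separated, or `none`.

1

1 → match
2 → no match — must start with 'c'
3 → no match — must start with 'ca'
4 → no match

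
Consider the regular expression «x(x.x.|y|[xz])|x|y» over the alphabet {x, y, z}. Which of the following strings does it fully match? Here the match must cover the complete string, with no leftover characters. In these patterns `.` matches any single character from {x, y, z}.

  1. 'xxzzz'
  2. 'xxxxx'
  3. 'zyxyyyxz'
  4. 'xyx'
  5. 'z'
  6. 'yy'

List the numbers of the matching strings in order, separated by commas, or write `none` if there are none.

2

1 → no match
2 → match
3 → no match
4 → no match
5 → no match
6 → no match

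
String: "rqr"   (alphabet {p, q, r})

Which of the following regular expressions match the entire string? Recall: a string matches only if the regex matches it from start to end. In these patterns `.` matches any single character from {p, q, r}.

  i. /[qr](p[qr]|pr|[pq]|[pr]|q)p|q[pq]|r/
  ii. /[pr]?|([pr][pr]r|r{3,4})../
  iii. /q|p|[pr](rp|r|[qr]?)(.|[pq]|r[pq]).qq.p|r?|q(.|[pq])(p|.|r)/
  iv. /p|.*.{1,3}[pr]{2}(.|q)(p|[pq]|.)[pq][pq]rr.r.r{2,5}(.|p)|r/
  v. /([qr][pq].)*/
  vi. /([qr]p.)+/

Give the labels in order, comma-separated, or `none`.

v

i → no match
ii → no match
iii → no match
iv → no match
v → match
vi → no match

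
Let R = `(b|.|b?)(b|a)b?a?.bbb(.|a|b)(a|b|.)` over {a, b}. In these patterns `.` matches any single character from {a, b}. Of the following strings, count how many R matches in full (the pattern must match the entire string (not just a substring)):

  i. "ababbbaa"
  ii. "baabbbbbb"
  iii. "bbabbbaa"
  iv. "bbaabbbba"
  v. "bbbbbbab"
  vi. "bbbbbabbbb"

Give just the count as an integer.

i. "ababbbaa" → match
ii. "baabbbbbb" → match
iii. "bbabbbaa" → match
iv. "bbaabbbba" → match
v. "bbbbbbab" → match
vi. "bbbbbabbbb" → no match
Total matched: 5

5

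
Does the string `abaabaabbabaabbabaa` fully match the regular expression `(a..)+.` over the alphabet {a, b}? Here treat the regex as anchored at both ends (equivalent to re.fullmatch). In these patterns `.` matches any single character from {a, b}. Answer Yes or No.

Yes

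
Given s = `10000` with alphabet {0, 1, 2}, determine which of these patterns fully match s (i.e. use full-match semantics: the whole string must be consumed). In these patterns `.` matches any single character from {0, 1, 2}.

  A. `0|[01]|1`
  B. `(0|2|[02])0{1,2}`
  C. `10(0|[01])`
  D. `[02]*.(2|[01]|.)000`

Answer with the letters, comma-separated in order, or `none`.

D

A → no match
B → no match
C → no match
D → match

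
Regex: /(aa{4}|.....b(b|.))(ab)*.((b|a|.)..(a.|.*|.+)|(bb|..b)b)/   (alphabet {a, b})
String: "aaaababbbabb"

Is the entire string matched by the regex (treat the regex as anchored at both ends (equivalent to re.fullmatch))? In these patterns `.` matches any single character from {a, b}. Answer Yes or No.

No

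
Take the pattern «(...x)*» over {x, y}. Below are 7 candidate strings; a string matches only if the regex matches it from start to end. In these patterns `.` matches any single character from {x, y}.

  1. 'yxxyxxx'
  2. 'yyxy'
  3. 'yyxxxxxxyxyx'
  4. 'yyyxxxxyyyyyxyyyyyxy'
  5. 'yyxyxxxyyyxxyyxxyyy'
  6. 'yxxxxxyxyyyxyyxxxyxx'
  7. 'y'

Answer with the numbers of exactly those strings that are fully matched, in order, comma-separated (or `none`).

1 → no match
2 → no match
3 → match
4 → no match
5 → no match
6 → match
7 → no match

3, 6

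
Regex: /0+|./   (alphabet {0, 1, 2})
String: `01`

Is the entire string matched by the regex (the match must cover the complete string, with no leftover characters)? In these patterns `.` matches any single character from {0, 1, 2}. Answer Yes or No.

No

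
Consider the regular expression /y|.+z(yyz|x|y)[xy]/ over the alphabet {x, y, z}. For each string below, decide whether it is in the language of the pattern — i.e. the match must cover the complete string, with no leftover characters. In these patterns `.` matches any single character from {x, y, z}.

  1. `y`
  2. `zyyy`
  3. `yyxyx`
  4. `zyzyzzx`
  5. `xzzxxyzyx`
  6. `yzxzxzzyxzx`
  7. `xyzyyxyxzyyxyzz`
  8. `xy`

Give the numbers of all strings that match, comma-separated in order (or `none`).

1. `y` → match
2. `zyyy` → no match
3. `yyxyx` → no match
4. `zyzyzzx` → no match
5. `xzzxxyzyx` → match
6. `yzxzxzzyxzx` → no match
7 → no match
8. `xy` → no match

1, 5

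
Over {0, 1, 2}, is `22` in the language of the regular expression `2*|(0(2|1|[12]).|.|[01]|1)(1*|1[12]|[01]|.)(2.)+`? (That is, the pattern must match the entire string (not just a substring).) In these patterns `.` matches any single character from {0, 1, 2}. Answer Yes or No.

Yes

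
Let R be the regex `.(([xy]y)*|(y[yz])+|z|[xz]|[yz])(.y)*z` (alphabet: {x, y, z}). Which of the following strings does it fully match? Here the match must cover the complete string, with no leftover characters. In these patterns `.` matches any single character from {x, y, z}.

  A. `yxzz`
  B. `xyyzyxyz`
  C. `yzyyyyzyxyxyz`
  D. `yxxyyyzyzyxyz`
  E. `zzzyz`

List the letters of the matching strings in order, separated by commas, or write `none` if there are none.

A → no match
B → match
C → match
D → match
E → match

B, C, D, E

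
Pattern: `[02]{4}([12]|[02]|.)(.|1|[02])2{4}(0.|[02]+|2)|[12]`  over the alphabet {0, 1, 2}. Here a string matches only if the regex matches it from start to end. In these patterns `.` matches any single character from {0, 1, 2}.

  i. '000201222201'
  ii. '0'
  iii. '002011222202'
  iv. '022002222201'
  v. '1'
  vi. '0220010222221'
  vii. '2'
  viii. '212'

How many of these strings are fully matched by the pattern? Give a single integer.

5

i → match
ii → no match
iii → match
iv → match
v → match
vi → no match
vii → match
viii → no match
Total matched: 5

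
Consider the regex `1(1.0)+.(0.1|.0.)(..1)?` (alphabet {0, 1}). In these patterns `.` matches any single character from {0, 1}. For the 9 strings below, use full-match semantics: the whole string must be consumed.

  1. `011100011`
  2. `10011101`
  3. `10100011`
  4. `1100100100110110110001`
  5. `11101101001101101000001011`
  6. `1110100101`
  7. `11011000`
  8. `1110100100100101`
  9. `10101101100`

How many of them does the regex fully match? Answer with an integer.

1

1 → no match — must start with `11`
2 → no match — must start with `11`
3 → no match — must start with `11`
4 → no match
5 → match
6 → no match
7 → no match
8 → no match
9 → no match — must start with `11`
Total matched: 1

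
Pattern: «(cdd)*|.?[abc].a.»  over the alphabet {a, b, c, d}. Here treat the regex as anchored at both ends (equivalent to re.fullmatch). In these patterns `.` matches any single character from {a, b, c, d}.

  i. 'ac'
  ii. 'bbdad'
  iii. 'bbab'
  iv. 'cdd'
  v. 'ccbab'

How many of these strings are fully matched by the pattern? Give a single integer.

i. 'ac' → no match
ii. 'bbdad' → match
iii. 'bbab' → match
iv. 'cdd' → match
v. 'ccbab' → match
Total matched: 4

4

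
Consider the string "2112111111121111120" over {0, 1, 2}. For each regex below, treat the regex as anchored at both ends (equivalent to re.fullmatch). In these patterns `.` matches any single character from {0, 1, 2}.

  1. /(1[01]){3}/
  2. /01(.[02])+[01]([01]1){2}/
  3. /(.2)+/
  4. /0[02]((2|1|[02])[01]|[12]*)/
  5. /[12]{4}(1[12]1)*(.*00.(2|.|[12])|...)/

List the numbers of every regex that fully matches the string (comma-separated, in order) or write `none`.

1 → no match — must start with "1"
2 → no match — must start with "01"
3 → no match — must end with "2"
4 → no match — must start with "0"
5 → match

5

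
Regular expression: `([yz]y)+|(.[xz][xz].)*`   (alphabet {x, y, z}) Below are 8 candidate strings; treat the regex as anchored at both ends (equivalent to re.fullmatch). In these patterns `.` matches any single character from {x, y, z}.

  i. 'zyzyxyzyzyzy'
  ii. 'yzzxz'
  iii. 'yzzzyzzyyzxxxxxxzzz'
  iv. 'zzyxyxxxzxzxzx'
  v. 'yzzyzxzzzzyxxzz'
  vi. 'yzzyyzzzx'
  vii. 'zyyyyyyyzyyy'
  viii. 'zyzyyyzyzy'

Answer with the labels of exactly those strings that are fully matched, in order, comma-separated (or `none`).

vii, viii

i. 'zyzyxyzyzyzy' → no match
ii. 'yzzxz' → no match
iii → no match
iv → no match
v → no match
vi. 'yzzyyzzzx' → no match
vii. 'zyyyyyyyzyyy' → match
viii. 'zyzyyyzyzy' → match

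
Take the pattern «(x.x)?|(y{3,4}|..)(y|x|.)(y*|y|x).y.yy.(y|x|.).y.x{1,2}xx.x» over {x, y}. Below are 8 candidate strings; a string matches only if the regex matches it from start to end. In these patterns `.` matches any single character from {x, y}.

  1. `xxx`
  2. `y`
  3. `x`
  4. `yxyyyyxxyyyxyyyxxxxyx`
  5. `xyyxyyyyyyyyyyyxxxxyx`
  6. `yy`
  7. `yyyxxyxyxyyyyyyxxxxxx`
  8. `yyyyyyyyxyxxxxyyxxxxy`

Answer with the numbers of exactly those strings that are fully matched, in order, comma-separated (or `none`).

1. `xxx` → match
2. `y` → no match
3. `x` → no match
4 → no match
5 → no match
6. `yy` → no match
7 → no match
8 → no match

1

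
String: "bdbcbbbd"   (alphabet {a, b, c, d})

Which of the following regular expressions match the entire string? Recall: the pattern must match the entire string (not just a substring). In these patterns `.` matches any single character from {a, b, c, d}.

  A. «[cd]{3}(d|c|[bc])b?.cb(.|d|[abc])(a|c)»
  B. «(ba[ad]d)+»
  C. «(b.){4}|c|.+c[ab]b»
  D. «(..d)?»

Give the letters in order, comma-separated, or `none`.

C

A → no match
B → no match — must start with "ba"
C → match
D → no match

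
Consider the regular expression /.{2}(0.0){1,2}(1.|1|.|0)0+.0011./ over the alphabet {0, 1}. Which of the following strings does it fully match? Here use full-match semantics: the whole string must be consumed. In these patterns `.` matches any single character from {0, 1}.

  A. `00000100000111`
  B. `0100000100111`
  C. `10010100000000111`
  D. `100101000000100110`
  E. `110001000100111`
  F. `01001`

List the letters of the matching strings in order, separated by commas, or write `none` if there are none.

A → match
B → match
C → match
D → match
E → match
F → no match

A, B, C, D, E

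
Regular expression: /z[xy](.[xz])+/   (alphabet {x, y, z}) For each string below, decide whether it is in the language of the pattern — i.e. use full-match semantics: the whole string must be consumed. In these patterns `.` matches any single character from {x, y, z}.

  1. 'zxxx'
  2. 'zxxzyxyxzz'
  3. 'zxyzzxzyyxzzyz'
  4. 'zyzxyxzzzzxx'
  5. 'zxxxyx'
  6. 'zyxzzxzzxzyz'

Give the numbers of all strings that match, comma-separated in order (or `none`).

1, 2, 4, 5, 6

1 → match
2 → match
3 → no match
4 → match
5 → match
6 → match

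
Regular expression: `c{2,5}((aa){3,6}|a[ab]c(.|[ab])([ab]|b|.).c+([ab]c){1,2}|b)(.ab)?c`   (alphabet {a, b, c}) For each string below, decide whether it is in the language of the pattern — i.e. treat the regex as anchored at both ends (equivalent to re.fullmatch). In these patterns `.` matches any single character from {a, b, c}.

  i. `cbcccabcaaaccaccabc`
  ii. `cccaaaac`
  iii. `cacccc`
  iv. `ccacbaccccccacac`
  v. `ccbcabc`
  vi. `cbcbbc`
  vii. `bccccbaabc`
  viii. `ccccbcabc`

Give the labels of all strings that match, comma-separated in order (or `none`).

i → no match
ii → no match
iii → no match
iv → no match
v → match
vi → no match
vii → no match — must start with `c`
viii → match

v, viii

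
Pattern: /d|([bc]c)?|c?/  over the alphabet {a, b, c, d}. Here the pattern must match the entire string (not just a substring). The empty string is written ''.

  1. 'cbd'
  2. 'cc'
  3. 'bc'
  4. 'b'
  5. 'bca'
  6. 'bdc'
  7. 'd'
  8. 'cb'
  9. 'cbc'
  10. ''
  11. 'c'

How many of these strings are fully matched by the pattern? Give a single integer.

5

1 → no match
2 → match
3 → match
4 → no match
5 → no match
6 → no match
7 → match
8 → no match
9 → no match
10 → match
11 → match
Total matched: 5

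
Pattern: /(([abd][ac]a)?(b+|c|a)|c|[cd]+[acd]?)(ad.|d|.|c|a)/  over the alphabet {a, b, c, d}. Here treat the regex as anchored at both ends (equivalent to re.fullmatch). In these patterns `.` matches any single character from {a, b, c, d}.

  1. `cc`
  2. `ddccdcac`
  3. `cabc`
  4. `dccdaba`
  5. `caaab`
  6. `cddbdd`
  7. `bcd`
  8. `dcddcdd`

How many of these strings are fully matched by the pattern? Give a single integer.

3

1 → match
2 → match
3 → no match
4 → no match
5 → no match
6 → no match
7 → no match
8 → match
Total matched: 3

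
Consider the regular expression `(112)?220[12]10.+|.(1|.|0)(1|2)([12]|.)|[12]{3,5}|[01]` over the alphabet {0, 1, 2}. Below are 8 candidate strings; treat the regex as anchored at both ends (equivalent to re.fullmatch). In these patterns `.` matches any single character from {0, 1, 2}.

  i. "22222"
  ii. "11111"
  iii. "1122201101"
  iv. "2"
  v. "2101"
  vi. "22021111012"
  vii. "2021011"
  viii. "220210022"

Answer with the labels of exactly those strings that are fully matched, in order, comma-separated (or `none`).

i → match
ii → match
iii → match
iv → no match
v → no match
vi → no match
vii → no match
viii → match

i, ii, iii, viii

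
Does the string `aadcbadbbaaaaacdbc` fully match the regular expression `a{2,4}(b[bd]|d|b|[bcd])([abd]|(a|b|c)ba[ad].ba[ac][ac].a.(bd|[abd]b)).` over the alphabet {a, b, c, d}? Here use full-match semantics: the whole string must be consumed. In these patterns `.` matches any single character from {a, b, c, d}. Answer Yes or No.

Yes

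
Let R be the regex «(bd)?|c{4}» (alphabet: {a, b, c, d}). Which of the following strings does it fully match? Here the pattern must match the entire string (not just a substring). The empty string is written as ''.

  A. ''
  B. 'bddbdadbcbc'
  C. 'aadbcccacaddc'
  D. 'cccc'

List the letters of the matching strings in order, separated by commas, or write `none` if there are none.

A → match
B → no match
C → no match
D → match

A, D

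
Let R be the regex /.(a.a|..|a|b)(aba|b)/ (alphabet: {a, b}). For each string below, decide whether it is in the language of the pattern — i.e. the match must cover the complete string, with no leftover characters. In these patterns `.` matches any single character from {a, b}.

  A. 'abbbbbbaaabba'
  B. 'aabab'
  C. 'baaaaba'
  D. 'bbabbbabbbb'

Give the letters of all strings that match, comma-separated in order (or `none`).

A → no match
B → match
C → match
D → no match

B, C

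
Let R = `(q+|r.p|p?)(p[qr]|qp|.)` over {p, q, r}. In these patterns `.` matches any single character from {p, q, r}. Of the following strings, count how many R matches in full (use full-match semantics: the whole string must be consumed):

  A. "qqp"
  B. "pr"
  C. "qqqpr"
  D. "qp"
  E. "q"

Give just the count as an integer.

A → match
B → match
C → match
D → match
E → match
Total matched: 5

5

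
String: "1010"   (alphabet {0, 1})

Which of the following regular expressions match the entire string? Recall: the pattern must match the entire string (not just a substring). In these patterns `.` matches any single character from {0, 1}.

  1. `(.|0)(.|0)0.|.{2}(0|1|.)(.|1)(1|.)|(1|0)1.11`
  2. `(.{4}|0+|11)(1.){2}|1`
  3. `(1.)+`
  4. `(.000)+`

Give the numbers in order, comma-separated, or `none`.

3

1 → no match
2 → no match
3 → match
4 → no match — must end with "000"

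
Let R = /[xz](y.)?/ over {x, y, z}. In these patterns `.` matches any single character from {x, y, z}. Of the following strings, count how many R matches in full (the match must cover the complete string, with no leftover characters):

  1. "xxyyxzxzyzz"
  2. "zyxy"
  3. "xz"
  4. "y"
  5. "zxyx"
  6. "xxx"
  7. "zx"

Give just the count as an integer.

0

1. "xxyyxzxzyzz" → no match
2. "zyxy" → no match
3. "xz" → no match
4. "y" → no match
5. "zxyx" → no match
6. "xxx" → no match
7. "zx" → no match
Total matched: 0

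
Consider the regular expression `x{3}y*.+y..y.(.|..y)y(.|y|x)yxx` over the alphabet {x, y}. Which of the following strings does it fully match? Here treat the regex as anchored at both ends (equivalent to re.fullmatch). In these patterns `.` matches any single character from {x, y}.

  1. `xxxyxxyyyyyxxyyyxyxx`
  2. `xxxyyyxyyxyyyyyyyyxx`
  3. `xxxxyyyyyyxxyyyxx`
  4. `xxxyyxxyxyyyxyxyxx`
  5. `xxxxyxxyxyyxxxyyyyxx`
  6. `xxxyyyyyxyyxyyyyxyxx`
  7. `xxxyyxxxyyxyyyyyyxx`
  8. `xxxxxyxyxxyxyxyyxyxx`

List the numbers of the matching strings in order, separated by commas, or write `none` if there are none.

1, 2, 3, 4, 5, 6, 7, 8

1 → match
2 → match
3 → match
4 → match
5 → match
6 → match
7 → match
8 → match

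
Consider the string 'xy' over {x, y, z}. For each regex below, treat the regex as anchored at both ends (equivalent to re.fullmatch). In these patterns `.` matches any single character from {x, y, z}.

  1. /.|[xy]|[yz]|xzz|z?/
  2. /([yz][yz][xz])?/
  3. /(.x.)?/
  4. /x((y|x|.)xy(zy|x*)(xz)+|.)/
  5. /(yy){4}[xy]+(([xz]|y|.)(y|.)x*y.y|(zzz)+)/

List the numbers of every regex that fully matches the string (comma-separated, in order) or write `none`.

4

1 → no match
2 → no match
3 → no match
4 → match
5 → no match — must start with 'yy'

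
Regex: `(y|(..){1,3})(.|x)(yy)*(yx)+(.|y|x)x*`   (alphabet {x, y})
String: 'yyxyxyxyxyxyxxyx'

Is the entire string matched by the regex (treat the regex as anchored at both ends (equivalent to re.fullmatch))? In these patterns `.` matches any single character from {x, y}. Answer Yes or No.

No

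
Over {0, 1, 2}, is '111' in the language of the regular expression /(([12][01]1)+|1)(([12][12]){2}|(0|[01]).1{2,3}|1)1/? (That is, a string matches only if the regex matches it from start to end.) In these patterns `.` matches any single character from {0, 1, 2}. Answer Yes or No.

Yes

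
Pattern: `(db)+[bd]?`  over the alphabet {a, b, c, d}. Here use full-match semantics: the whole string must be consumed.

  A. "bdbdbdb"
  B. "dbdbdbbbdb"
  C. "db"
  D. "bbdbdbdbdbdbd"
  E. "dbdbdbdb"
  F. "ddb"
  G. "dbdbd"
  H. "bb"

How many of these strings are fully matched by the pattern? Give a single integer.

3

A → no match — must start with "db"
B → no match
C → match
D → no match — must start with "db"
E → match
F → no match — must start with "db"
G → match
H → no match — must start with "db"
Total matched: 3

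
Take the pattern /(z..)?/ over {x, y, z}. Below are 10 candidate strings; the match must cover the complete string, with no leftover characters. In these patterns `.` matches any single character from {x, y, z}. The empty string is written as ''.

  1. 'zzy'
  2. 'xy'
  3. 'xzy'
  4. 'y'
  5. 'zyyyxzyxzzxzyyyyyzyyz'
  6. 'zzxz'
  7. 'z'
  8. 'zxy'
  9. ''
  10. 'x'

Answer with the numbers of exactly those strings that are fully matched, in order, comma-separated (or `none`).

1 → match
2 → no match
3 → no match
4 → no match
5 → no match
6 → no match
7 → no match
8 → match
9 → match
10 → no match

1, 8, 9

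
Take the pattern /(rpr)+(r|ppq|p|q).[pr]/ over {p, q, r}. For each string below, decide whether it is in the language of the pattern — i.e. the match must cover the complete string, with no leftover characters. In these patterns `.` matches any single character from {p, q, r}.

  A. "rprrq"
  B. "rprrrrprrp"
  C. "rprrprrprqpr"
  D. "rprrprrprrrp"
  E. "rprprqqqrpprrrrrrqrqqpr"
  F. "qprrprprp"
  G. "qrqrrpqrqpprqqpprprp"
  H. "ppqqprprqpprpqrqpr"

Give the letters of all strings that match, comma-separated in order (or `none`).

C, D

A → no match
B → no match
C → match
D → match
E → no match
F → no match — must start with "rpr"
G → no match — must start with "rpr"
H → no match — must start with "rpr"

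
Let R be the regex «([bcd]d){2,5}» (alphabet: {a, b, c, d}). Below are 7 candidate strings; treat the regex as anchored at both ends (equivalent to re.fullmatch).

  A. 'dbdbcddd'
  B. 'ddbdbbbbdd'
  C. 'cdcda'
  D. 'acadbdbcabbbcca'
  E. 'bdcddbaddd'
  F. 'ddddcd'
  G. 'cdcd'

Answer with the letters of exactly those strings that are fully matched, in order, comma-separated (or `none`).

A → no match
B → no match
C → no match — must end with 'd'
D → no match — must end with 'd'
E → no match
F → match
G → match

F, G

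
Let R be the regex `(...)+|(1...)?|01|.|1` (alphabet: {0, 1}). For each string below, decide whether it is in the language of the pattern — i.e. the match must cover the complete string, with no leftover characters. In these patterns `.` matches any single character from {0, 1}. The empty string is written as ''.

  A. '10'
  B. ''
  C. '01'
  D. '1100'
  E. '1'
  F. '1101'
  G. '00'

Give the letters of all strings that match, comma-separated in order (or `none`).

B, C, D, E, F

A. '10' → no match
B. '' → match
C. '01' → match
D. '1100' → match
E. '1' → match
F. '1101' → match
G. '00' → no match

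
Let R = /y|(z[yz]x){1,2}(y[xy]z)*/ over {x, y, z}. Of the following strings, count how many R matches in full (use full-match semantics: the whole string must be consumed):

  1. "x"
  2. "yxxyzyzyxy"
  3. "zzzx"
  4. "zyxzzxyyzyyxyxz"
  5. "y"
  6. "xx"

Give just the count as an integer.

1

1. "x" → no match
2. "yxxyzyzyxy" → no match
3. "zzzx" → no match
4 → no match
5. "y" → match
6. "xx" → no match
Total matched: 1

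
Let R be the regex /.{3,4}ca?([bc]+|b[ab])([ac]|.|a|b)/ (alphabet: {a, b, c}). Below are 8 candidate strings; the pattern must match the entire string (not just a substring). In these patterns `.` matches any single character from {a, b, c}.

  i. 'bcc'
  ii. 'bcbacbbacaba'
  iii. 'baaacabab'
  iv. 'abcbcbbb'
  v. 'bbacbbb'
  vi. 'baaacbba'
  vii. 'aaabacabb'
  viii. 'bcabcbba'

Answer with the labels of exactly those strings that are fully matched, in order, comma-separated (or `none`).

i. 'bcc' → no match
ii. 'bcbacbbacaba' → no match
iii. 'baaacabab' → match
iv. 'abcbcbbb' → match
v. 'bbacbbb' → match
vi. 'baaacbba' → match
vii. 'aaabacabb' → no match
viii. 'bcabcbba' → match

iii, iv, v, vi, viii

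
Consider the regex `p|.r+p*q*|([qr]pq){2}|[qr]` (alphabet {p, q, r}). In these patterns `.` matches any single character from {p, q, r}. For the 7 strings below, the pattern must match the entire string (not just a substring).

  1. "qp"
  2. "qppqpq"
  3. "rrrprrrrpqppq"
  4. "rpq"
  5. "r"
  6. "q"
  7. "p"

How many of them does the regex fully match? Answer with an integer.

1. "qp" → no match
2. "qppqpq" → no match
3 → no match
4. "rpq" → no match
5. "r" → match
6. "q" → match
7. "p" → match
Total matched: 3

3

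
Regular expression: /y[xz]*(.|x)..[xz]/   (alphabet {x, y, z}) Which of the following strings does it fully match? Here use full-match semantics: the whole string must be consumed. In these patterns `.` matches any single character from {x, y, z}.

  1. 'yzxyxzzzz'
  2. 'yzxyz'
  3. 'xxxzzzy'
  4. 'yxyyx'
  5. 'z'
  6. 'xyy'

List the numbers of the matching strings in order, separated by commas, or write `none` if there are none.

1 → no match
2 → match
3 → no match — must start with 'y'
4 → match
5 → no match — must start with 'y'
6 → no match — must start with 'y'

2, 4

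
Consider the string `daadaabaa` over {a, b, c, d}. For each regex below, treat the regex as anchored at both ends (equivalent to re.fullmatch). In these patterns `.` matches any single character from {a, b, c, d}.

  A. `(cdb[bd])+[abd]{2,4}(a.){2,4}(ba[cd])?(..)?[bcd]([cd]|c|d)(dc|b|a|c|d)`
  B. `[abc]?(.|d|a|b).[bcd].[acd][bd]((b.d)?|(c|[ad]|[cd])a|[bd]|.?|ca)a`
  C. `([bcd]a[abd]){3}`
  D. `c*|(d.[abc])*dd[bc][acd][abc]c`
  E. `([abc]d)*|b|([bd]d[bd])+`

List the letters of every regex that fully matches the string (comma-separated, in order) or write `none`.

A → no match — must start with `cdb`
B → no match
C → match
D → no match
E → no match

C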